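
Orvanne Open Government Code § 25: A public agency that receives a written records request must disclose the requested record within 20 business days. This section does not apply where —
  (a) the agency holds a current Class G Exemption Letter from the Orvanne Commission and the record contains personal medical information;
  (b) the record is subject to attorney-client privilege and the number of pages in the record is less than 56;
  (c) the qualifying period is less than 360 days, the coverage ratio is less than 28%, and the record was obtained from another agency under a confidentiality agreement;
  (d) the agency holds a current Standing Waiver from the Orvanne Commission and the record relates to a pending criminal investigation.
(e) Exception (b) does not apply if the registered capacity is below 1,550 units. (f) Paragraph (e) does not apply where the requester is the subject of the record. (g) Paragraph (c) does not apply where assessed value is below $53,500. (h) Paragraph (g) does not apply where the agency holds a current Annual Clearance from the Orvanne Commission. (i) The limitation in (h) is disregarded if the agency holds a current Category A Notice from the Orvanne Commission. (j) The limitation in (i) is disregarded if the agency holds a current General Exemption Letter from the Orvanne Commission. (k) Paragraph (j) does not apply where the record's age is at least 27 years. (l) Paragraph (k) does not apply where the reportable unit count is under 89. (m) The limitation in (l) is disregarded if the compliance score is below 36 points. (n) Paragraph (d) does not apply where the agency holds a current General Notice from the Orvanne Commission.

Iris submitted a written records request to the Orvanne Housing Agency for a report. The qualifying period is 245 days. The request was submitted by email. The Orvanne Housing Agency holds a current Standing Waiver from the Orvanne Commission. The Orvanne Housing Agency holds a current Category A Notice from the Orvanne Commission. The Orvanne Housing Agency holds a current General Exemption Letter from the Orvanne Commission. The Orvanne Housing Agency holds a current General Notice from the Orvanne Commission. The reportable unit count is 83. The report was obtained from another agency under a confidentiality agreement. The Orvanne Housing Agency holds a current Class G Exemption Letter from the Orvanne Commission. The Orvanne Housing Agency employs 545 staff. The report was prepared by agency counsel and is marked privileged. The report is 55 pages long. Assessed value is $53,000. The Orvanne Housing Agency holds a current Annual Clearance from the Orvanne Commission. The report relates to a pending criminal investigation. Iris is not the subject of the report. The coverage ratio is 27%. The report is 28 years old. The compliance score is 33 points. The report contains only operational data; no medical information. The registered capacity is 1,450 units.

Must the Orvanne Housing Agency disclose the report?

Yes — the Orvanne Housing Agency must disclose the report.

Exception (a) does not apply: the report contains only operational data.
Exception (b) is satisfied on its face — the report is privileged; the number of pages in the record is 55, less than the 56 limit. But: (e) is triggered — the registered capacity is 1,450 units, below the 1,550 units limit. (f) does not operate here (Iris is not the subject of the report), so (e) stands. (b) is therefore removed.
Exception (c) is satisfied on its face — the qualifying period is 245 days, less than the 360 days limit; the coverage ratio is 27%, less than the 28% limit; the report was obtained under a confidentiality agreement. However, paragraphs (g)–(m) must be considered: (g) is engaged — assessed value is $53,000, below the $53,500 limit. (h) would limit (g) — a current Annual Clearance is held — but (i) sets (h) aside: (i) operates — a current Category A Notice is held. (j) operates (a current General Exemption Letter is held), but is overridden by (k): (k) operates — the record's age is 28 years, meeting the 27 years threshold. (l) applies (the reportable unit count is 83, under the 89 limit), but is set aside by (m): (m) operates against (l): the compliance score is 33 points, below the 36 points limit. So (c) is unavailable.
All of (d)'s requirements are met (a current Standing Waiver is held; the report relates to a pending investigation). However, paragraph (n) must be considered: (n) operates against (d): a current General Notice is held. (d) is therefore removed.
No exception displaces § 25.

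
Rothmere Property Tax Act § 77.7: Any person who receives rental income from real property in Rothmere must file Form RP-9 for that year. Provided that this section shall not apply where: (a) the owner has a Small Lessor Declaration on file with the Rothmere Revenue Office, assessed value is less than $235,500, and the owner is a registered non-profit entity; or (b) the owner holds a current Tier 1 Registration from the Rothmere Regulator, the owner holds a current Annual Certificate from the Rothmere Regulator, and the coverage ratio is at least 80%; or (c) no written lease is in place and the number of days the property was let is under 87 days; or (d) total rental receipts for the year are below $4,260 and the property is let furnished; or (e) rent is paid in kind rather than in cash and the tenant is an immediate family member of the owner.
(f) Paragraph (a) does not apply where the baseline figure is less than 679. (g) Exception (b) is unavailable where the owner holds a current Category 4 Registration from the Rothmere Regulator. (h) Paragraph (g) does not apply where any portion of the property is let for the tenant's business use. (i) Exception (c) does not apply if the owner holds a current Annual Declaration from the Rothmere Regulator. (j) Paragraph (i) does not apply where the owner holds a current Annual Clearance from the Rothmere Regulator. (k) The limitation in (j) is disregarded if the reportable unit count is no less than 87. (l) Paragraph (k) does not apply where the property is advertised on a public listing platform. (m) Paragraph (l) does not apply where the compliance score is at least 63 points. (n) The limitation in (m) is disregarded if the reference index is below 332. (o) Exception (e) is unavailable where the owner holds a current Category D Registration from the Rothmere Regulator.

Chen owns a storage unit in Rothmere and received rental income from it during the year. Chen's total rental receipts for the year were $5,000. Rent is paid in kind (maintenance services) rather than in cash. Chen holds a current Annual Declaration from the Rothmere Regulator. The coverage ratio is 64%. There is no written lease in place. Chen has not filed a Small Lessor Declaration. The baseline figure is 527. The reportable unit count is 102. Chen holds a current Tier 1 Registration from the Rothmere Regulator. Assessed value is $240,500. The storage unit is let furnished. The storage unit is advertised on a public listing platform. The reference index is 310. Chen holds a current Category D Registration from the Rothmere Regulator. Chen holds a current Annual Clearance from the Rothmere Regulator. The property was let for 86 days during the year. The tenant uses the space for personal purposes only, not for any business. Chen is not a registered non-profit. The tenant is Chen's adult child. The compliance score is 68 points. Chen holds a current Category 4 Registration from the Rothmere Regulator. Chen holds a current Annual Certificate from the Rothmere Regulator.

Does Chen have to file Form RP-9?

No — exception (c) applies; Chen is not required to file Form RP-9.

Exception (a) requires that the owner has a Small Lessor Declaration on file with the Rothmere Revenue Office; but no Small Lessor Declaration is on file, so (a) is unavailable.
Exception (b) does not apply: the coverage ratio is 64%, short of 80%.
Exception (c) is satisfied on its face — there is no written lease; the number of days the property was let is 86 days, under the 87 days limit. Considering the limiting provisions: (i) would limit (c) — a current Annual Declaration is held — but (j) sets (i) aside: (j) is engaged — a current Annual Clearance is held. (k) would limit (j) — the reportable unit count is 102, meeting the 87 threshold — but (l) sets (k) aside: (l) operates — the property is publicly advertised. (m) operates (the compliance score is 68 points, meeting the 63 points threshold), but is itself disapplied by (n): (n) operates against (m): the reference index is 310, below the 332 limit. So (c) applies.
Exception (d) fails — total rental receipts for the year are $5,000, not below $4,260.
Exception (e): rent is paid in kind; the tenant is an immediate family member — every condition holds. Turning to paragraph (o): (o) is engaged — a current Category D Registration is held. So (e) is unavailable.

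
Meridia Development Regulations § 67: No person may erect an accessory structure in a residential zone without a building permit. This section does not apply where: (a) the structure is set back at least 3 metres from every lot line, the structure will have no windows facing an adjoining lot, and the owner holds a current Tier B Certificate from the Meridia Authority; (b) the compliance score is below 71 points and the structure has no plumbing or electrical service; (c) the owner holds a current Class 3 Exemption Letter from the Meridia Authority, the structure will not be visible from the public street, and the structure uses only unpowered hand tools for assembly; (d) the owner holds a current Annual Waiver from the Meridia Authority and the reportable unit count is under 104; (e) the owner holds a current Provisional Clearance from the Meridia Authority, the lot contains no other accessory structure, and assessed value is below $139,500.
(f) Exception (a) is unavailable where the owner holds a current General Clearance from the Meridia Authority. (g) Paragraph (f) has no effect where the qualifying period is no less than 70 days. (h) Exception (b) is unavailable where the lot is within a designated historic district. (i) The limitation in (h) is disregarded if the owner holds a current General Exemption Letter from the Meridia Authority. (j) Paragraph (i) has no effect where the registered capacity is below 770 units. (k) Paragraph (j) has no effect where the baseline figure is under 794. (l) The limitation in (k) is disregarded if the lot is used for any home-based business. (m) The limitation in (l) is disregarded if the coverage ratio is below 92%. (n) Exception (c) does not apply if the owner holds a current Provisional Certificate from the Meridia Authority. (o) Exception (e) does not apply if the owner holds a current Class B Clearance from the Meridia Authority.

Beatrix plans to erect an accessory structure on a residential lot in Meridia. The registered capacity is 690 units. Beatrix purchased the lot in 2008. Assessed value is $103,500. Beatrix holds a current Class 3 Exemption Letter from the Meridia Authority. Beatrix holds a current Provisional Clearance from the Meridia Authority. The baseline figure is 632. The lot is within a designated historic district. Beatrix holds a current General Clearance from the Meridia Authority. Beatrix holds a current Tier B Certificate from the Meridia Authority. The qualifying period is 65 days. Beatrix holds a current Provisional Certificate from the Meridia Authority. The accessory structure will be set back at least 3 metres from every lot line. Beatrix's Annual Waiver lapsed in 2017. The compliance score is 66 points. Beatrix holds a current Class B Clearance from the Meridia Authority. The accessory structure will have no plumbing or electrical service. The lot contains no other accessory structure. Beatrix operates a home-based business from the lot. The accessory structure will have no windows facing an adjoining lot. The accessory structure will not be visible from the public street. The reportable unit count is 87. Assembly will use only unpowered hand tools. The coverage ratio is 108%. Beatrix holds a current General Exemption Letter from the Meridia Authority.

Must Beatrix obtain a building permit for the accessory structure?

Yes — Beatrix must obtain a building permit.

All of (a)'s requirements are met (the setback is at least 3 m on every side; no windows face an adjoining lot; a current Tier B Certificate is held). But: (f) is engaged — a current General Clearance is held. (g) is not engaged (the qualifying period is 65 days, short of 70 days), so (f) stands. Exception (a) does not apply.
Exception (b) is satisfied on its face — the compliance score is 66 points, below the 71 points limit; there is no plumbing or electrical service. But: (h) operates against (b): the lot is in a historic district. (i) is engaged (a current General Exemption Letter is held), but is itself disapplied by (j): (j) operates — the registered capacity is 690 units, below the 770 units limit. (k) would limit (j) — the baseline figure is 632, under the 794 limit — but (l) sets (k) aside: (l) operates — a home-based business operates on the lot. (m), which would lift (l), is not triggered — the coverage ratio is 108%, not below 92%. (b) is therefore removed.
Exception (c)'s conditions are all satisfied: a current Class 3 Exemption Letter is held; the structure will not be visible from the street; assembly uses only hand tools. But applying paragraph (n): (n) operates against (c): a current Provisional Certificate is held. So (c) is unavailable.
Exception (d) does not apply: there is no Annual Waiver in force.
Exception (e)'s conditions are all satisfied: a current Provisional Clearance is held; the lot has no other accessory structure; assessed value is $103,500, below the $139,500 limit. Turning to paragraph (o): (o) operates against (e): a current Class B Clearance is held. (e) is therefore removed.
No exception applies. The general rule governs.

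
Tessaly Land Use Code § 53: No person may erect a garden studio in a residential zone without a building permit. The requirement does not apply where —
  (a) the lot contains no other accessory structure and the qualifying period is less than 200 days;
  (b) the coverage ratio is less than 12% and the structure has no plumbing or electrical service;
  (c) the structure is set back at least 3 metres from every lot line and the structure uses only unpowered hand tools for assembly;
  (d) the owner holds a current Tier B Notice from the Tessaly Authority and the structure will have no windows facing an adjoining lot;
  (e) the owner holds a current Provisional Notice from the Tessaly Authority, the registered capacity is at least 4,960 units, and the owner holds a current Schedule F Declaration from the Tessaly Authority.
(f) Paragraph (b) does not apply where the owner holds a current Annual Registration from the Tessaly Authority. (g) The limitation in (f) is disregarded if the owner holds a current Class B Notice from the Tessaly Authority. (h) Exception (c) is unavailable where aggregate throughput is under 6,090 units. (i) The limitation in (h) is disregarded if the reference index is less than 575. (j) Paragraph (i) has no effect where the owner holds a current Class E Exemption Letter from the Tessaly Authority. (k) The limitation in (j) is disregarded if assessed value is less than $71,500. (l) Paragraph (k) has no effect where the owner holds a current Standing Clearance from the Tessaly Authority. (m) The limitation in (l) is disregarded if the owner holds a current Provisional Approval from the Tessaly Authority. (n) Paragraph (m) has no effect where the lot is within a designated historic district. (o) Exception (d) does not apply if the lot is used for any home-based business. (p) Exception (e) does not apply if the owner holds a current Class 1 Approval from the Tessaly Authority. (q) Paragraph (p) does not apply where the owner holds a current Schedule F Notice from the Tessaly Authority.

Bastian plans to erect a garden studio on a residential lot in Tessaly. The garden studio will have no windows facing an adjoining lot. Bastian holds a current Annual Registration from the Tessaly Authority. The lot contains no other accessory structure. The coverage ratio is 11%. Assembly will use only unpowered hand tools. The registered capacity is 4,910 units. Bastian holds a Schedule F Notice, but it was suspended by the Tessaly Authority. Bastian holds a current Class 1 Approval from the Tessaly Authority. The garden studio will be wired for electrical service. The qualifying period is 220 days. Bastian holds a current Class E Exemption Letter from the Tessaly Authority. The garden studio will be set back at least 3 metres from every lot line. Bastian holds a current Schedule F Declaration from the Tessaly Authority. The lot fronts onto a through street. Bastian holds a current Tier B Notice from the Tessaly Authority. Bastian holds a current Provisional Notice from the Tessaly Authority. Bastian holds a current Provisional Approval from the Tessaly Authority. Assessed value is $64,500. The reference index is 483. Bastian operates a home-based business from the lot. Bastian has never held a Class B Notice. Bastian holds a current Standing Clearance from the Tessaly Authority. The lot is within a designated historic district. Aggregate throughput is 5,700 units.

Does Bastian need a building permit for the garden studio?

Exception (a) does not apply: the qualifying period is 220 days, not less than 200 days.
Exception (b) fails — electrical service is planned.
Exception (c) is satisfied on its face — the setback is at least 3 m on every side; assembly uses only hand tools. But: (h) applies — aggregate throughput is 5,700 units, under the 6,090 units limit. (i) would limit (h) — the reference index is 483, less than the 575 limit — but (j) sets (i) aside: (j) is triggered — a current Class E Exemption Letter is held. (k) would limit (j) — assessed value is $64,500, less than the $71,500 limit — but (l) sets (k) aside: (l) is triggered — a current Standing Clearance is held. (m) would limit (l) — a current Provisional Approval is held — but (n) sets (m) aside: (n) operates — the lot is in a historic district. So (c) is unavailable.
Exception (d) is satisfied on its face — a current Tier B Notice is held; no windows face an adjoining lot. However, paragraph (o) must be considered: (o) operates against (d): a home-based business operates on the lot. (d) is therefore removed.
Exception (e) requires that the registered capacity is at least 4,960 units; but the registered capacity is 4,910 units, short of 4,960 units, so (e) is unavailable.
No exception applies. The general rule governs.

Yes — Bastian must obtain a building permit.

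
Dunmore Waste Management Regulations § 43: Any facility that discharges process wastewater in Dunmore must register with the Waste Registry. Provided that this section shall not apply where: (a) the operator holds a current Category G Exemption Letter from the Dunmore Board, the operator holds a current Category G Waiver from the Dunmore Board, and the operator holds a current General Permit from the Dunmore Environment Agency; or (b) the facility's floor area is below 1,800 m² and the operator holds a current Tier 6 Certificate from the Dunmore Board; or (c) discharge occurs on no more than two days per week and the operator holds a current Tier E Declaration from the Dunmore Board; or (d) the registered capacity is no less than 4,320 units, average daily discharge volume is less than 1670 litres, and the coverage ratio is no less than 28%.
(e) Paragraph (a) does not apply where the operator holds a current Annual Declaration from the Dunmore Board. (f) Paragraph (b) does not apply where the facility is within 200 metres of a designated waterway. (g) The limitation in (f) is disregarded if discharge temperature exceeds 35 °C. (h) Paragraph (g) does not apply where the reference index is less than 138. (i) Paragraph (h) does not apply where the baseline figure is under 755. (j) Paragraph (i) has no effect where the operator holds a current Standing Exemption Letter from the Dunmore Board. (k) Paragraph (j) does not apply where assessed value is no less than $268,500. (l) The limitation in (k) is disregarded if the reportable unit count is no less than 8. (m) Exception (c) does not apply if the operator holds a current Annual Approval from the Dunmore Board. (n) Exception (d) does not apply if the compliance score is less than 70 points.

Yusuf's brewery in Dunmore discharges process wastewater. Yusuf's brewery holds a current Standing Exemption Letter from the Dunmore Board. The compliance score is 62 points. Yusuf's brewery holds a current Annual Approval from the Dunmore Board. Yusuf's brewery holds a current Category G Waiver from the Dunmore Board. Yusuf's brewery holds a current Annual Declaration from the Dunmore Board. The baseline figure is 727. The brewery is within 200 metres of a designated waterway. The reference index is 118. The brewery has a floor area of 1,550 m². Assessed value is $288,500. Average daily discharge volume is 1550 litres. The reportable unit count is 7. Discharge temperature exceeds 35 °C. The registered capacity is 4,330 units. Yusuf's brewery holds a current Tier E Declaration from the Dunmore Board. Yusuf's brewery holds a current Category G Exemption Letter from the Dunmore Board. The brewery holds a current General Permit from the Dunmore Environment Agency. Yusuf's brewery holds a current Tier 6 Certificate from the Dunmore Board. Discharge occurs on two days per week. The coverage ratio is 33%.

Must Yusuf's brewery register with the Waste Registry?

All of (a)'s requirements are met (a current Category G Exemption Letter is held; a current Category G Waiver is held; a current General Permit is held). But applying paragraph (e): (e) operates against (a): a current Annual Declaration is held. So (a) is unavailable.
Exception (b) is satisfied on its face — the facility's floor area is 1,550 m², below the 1,800 m² limit; a current Tier 6 Certificate is held. As to paragraphs (f)–(l): (f) would limit (b) — the brewery is within 200 m of a designated waterway — but (g) sets (f) aside: (g) is triggered — discharge temperature exceeds 35 °C. (h) is triggered (the reference index is 118, less than the 138 limit), but is set aside by (i): (i) operates against (h): the baseline figure is 727, under the 755 limit. (j) would limit (i) — a current Standing Exemption Letter is held — but (k) sets (j) aside: (k) operates against (j): assessed value is $288,500, meeting the $268,500 threshold. (l) is not engaged (the reportable unit count is 7, short of 8), so (k) stands. (b) remains available.
Exception (c) is satisfied on its face — discharge occurs on no more than two days per week; a current Tier E Declaration is held. But applying paragraph (m): (m) operates against (c): a current Annual Approval is held. (c) is therefore removed.
All of (d)'s requirements are met (the registered capacity is 4,330 units, meeting the 4,320 units threshold; average daily discharge volume is 1550 litres, less than the 1670 litres limit; the coverage ratio is 33%, meeting the 28% threshold). Turning to paragraph (n): (n) operates against (d): the compliance score is 62 points, less than the 70 points limit. (d) is therefore removed.

No — exception (b) applies; Yusuf's brewery is not required to register with the Waste Registry.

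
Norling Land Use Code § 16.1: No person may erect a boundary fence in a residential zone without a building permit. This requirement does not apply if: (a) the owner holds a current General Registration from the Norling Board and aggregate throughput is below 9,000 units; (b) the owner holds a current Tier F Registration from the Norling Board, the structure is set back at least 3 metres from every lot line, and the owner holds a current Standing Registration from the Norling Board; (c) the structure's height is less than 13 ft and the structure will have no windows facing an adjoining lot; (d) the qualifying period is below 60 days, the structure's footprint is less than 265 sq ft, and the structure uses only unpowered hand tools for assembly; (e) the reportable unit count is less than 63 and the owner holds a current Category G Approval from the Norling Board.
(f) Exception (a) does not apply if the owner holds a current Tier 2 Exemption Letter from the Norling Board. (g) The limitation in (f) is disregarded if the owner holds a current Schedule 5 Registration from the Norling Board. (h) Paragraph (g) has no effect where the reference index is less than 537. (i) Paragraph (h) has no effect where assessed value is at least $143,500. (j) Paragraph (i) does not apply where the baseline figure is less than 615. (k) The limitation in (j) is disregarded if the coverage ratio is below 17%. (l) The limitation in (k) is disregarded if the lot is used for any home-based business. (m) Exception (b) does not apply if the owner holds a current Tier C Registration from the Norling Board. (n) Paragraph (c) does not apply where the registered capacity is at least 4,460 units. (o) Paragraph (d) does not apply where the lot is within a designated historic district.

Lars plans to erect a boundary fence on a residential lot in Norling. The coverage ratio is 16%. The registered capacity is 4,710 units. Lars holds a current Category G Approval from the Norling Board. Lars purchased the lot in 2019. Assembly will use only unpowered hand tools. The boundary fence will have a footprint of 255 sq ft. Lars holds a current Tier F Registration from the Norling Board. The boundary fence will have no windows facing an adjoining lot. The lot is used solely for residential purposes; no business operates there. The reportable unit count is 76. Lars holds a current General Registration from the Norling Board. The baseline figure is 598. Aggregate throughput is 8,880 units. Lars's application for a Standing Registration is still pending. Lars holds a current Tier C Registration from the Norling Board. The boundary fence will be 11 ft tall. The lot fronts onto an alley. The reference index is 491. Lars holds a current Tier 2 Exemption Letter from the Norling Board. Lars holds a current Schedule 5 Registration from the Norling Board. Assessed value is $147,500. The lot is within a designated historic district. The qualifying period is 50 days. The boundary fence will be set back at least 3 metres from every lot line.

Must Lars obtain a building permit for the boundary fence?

Exception (a) is satisfied on its face — a current General Registration is held; aggregate throughput is 8,880 units, below the 9,000 units limit. Under paragraphs (f)–(l): (f) would limit (a) — a current Tier 2 Exemption Letter is held — but (g) sets (f) aside: (g) is engaged — a current Schedule 5 Registration is held. (h) operates (the reference index is 491, less than the 537 limit), but is itself disapplied by (i): (i) operates against (h): assessed value is $147,500, meeting the $143,500 threshold. (j) is triggered (the baseline figure is 598, less than the 615 limit), but is itself disapplied by (k): (k) operates against (j): the coverage ratio is 16%, below the 17% limit. (l) is inapplicable (the lot is solely residential), so (k) stands. Exception (a) stands.
Exception (b) requires that the owner holds a current Standing Registration from the Norling Board; but the Standing Registration is not current, so (b) is unavailable.
Exception (c) is satisfied on its face — the structure's height is 11 ft, less than the 13 ft limit; no windows face an adjoining lot. However, paragraph (n) must be considered: (n) is engaged — the registered capacity is 4,710 units, meeting the 4,460 units threshold. (c) is therefore removed.
Exception (d)'s conditions are all satisfied: the qualifying period is 50 days, below the 60 days limit; the structure's footprint is 255 sq ft, less than the 265 sq ft limit; assembly uses only hand tools. Turning to paragraph (o): (o) is engaged — the lot is in a historic district. Exception (d) does not apply.
Exception (e) does not apply: the reportable unit count is 76, not less than 63.

No — exception (a) applies; Lars does not need a building permit.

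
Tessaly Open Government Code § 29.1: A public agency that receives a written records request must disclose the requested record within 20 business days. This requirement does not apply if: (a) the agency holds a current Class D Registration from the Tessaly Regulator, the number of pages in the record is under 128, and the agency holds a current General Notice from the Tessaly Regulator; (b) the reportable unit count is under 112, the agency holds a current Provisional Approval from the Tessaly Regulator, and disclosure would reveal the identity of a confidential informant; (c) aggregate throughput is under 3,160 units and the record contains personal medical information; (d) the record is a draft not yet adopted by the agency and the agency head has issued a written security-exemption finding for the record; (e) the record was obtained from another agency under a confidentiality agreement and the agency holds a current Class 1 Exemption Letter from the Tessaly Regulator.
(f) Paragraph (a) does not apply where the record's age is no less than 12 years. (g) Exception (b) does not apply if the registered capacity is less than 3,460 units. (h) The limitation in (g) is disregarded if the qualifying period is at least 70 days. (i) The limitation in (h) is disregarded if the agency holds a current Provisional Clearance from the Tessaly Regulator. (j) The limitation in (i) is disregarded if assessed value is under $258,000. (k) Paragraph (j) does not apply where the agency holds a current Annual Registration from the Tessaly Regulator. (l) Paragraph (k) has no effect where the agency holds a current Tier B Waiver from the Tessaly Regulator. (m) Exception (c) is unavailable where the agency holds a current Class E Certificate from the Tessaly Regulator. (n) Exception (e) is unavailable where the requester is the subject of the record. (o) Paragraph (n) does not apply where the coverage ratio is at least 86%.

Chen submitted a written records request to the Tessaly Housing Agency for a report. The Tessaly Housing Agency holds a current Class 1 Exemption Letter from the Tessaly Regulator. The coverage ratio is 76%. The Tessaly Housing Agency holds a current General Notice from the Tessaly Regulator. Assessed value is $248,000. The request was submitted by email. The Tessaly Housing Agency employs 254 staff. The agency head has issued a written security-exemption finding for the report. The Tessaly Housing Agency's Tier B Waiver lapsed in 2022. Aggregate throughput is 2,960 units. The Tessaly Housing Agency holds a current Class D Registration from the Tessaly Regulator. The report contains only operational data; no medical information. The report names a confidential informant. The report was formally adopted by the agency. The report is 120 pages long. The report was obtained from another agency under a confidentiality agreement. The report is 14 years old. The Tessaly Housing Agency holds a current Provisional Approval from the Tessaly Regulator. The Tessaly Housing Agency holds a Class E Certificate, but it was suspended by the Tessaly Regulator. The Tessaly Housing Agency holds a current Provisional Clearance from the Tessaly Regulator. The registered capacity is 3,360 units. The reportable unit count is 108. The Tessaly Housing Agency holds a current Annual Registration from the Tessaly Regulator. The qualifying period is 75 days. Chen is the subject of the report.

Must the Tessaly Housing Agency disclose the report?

Yes — the Tessaly Housing Agency must disclose the report.

Exception (a)'s conditions are all satisfied: a current Class D Registration is held; the number of pages in the record is 120, under the 128 limit; a current General Notice is held. However, paragraph (f) must be considered: (f) operates against (a): the record's age is 14 years, meeting the 12 years threshold. So (a) is unavailable.
Exception (b) is satisfied on its face — the reportable unit count is 108, under the 112 limit; a current Provisional Approval is held; the report names a confidential informant. But applying paragraphs (g)–(l): (g) operates against (b): the registered capacity is 3,360 units, less than the 3,460 units limit. (h) would limit (g) — the qualifying period is 75 days, meeting the 70 days threshold — but (i) sets (h) aside: (i) operates against (h): a current Provisional Clearance is held. (j) would limit (i) — assessed value is $248,000, under the $258,000 limit — but (k) sets (j) aside: (k) operates against (j): a current Annual Registration is held. (l), which would lift (k), is inapplicable — there is no Tier B Waiver in force. (b) is therefore removed.
Exception (c) fails — the report contains only operational data.
Exception (d) does not apply: the report has been formally adopted.
All of (e)'s requirements are met (the report was obtained under a confidentiality agreement; a current Class 1 Exemption Letter is held). Turning to paragraphs (n)–(o): (n) operates against (e): Chen is the subject of the report. (o), which would lift (n), does not operate here — the coverage ratio is 76%, short of 86%. Exception (e) does not apply.
Every exception is unavailable, so the rule governs.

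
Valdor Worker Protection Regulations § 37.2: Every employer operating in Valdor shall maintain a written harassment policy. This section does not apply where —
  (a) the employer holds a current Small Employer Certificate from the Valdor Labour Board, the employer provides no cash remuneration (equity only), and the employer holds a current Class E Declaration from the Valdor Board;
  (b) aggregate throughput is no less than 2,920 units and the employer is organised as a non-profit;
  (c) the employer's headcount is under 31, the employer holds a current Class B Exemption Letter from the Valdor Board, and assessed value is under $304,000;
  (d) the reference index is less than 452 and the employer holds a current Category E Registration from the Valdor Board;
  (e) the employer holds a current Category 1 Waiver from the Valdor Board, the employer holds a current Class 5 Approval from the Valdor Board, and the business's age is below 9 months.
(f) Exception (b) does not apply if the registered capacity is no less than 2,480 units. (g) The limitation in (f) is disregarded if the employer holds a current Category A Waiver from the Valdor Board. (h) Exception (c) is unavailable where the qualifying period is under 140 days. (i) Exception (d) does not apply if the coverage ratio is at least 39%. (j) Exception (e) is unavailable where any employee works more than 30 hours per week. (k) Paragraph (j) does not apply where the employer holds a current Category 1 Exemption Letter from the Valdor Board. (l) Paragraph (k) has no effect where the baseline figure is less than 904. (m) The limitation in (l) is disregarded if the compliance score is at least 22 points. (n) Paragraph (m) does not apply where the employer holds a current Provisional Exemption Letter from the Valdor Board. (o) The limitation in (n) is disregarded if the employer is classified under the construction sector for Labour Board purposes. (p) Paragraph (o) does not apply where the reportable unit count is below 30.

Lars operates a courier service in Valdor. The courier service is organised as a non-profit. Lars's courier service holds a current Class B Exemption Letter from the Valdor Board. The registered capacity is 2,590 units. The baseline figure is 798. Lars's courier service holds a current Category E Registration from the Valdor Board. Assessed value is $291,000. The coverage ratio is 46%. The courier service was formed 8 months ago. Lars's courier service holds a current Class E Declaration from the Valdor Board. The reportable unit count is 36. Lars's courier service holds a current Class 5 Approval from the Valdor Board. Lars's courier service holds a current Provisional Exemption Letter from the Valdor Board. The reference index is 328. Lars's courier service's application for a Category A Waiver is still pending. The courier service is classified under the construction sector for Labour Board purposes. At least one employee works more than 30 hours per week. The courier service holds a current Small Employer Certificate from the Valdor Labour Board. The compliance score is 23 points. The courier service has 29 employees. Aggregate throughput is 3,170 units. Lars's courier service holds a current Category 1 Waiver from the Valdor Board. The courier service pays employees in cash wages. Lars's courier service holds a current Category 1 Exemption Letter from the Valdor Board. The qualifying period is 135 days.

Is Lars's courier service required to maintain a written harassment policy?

Exception (a) requires that the employer provides no cash remuneration (equity only); but employees are paid cash wages, so (a) is unavailable.
Exception (b) is satisfied on its face — aggregate throughput is 3,170 units, meeting the 2,920 units threshold; the employer is a non-profit. But: (f) operates against (b): the registered capacity is 2,590 units, meeting the 2,480 units threshold. (g) is not triggered (the Category A Waiver is not current), so (f) stands. Exception (b) does not apply.
Exception (c)'s conditions are all satisfied: the employer's headcount is 29, under the 31 limit; a current Class B Exemption Letter is held; assessed value is $291,000, under the $304,000 limit. But: (h) operates against (c): the qualifying period is 135 days, under the 140 days limit. (c) is therefore removed.
Exception (d): the reference index is 328, less than the 452 limit; a current Category E Registration is held — every condition holds. Turning to paragraph (i): (i) is triggered — the coverage ratio is 46%, meeting the 39% threshold. So (d) is unavailable.
Exception (e)'s conditions are all satisfied: a current Category 1 Waiver is held; a current Class 5 Approval is held; the business's age is 8 months, below the 9 months limit. Under paragraphs (j)–(p): (j) is triggered (at least one employee exceeds 30 hours/week), but is displaced by (k): (k) is engaged — a current Category 1 Exemption Letter is held. (l) operates (the baseline figure is 798, less than the 904 limit), but is itself disapplied by (m): (m) operates against (l): the compliance score is 23 points, meeting the 22 points threshold. (n) would limit (m) — a current Provisional Exemption Letter is held — but (o) sets (n) aside: (o) operates against (n): the courier service is classified under the construction sector. (p), which would lift (o), is not engaged — the reportable unit count is 36, not below 30. (e) remains available.

No — exception (e) applies; Lars's courier service is not required to maintain a written harassment policy.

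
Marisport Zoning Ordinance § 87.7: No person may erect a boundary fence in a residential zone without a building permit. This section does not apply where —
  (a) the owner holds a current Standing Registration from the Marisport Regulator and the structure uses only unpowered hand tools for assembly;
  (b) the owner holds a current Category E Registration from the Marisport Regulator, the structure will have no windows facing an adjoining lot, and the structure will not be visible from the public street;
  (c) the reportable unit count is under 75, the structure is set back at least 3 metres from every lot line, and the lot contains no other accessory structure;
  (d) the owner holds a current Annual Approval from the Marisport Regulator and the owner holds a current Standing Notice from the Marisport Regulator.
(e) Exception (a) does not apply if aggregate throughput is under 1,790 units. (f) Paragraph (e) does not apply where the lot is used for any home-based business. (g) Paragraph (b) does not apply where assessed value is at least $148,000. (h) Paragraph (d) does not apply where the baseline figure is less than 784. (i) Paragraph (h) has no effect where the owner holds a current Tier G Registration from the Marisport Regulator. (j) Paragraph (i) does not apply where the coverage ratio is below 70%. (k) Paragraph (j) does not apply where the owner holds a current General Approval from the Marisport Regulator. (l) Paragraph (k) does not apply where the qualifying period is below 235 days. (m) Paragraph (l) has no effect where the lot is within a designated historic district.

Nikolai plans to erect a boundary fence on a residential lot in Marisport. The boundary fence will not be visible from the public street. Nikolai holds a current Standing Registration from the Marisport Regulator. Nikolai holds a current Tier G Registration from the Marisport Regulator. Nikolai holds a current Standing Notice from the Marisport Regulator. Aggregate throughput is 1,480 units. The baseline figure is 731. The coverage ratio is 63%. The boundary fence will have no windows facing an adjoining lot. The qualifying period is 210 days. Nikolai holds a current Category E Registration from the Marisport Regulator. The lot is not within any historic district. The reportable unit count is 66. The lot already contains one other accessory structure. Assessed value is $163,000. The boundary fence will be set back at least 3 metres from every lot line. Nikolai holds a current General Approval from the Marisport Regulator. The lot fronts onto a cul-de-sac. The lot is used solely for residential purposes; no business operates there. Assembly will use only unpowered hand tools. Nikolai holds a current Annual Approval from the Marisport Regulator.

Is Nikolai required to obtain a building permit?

Yes — Nikolai must obtain a building permit.

Exception (a)'s conditions are all satisfied: a current Standing Registration is held; assembly uses only hand tools. But applying paragraphs (e)–(f): (e) operates against (a): aggregate throughput is 1,480 units, under the 1,790 units limit. (f) does not operate here (the lot is solely residential), so (e) stands. (a) is therefore removed.
Exception (b)'s conditions are all satisfied: a current Category E Registration is held; no windows face an adjoining lot; the structure will not be visible from the street. But: (g) operates against (b): assessed value is $163,000, meeting the $148,000 threshold. Exception (b) does not apply.
Exception (c) requires that the lot contains no other accessory structure; but the lot already has another accessory structure, so (c) is unavailable.
Exception (d): a current Annual Approval is held; a current Standing Notice is held — every condition holds. But: (h) operates against (d): the baseline figure is 731, less than the 784 limit. (i) would limit (h) — a current Tier G Registration is held — but (j) sets (i) aside: (j) operates against (i): the coverage ratio is 63%, below the 70% limit. (k) operates (a current General Approval is held), but yields to (l): (l) operates — the qualifying period is 210 days, below the 235 days limit. (m) does not operate here (the lot is not in a historic district), so (l) stands. So (d) is unavailable.
Every exception is unavailable, so the rule governs.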